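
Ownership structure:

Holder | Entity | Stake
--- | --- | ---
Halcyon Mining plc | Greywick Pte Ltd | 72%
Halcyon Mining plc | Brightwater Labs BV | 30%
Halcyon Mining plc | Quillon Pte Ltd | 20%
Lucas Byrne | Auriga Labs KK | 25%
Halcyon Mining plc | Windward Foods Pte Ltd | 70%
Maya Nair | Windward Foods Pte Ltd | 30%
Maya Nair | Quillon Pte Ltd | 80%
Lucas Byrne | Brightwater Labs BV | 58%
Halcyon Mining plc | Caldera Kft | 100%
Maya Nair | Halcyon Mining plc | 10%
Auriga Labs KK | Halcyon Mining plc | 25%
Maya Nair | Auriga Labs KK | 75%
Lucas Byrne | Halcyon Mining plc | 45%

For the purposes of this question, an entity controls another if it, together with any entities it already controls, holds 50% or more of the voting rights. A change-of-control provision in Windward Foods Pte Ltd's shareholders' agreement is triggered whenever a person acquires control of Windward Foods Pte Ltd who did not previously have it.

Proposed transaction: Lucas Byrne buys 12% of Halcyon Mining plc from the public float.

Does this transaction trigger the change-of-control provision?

The purchase changes only Lucas's holdings, so Lucas is the only person who could newly come to control Windward.
Lucas holds 58% of Brightwater, so Lucas controls Brightwater.
Neither Lucas nor any entity Lucas controls holds any voting interest in Windward.
So before the transaction, Lucas does not control Windward.
After the purchase, Lucas's direct stake in Halcyon rises to 45% + 12% = 57%.
Lucas holds 57% of Halcyon, so Lucas controls Halcyon.
Halcyon holds 70% of Windward, so Lucas controls Windward.
Lucas did not control Windward before and does after, so the clause is triggered.

Yes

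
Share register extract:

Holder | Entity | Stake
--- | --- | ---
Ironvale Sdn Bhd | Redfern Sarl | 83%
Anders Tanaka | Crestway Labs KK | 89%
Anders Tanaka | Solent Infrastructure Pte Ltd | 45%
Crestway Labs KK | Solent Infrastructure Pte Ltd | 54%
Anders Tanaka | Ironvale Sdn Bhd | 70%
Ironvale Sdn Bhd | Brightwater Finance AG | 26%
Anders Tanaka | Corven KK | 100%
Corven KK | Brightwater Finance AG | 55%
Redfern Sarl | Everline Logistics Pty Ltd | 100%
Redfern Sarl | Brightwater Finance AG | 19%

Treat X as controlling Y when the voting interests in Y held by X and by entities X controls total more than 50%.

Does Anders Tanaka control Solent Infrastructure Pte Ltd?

Yes

Anders holds 89% of Crestway, so Anders controls Crestway.
Crestway and Anders together hold 54% + 45% = 99% of Solent, so Anders controls Solent.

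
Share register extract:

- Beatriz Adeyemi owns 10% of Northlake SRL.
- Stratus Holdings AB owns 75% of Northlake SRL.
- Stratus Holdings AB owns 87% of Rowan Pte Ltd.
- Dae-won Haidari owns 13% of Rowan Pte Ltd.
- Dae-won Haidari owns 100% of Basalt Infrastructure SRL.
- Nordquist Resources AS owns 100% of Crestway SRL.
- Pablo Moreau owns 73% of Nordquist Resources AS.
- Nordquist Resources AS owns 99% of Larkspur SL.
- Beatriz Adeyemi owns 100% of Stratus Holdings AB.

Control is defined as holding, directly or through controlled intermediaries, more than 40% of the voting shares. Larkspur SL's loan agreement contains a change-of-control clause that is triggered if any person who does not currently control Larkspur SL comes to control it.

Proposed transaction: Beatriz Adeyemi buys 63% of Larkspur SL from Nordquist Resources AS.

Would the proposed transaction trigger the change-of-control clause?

Yes

The purchase adds only to Beatriz's holdings (Nordquist's stake shrinks), so Beatriz is the only person who could newly come to control Larkspur.
Beatriz holds 100% of Stratus, so Beatriz controls Stratus.
Beatriz and Stratus together hold 10% + 75% = 85% of Northlake, so Beatriz controls Northlake.
Stratus holds 87% of Rowan, so Beatriz controls Rowan.
Neither Beatriz nor any entity Beatriz controls holds any voting interest in Larkspur.
So before the transaction, Beatriz does not control Larkspur.
After the purchase, Beatriz holds 63% of Larkspur directly, and Nordquist's stake falls to 36%.
Beatriz holds 63% of Larkspur, so Beatriz controls Larkspur.
Beatriz did not control Larkspur before and does after, so the clause is triggered.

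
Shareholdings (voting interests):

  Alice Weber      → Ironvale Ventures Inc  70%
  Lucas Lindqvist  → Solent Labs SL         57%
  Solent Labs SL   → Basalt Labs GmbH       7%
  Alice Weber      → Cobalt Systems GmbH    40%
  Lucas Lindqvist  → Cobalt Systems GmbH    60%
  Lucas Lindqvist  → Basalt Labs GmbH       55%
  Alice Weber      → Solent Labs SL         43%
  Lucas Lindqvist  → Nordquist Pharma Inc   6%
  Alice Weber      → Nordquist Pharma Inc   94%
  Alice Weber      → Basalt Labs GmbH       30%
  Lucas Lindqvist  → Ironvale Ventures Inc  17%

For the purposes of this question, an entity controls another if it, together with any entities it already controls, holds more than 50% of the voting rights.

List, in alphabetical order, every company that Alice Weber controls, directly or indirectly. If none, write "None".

Ironvale Ventures Inc, Nordquist Pharma Inc

Alice holds 94% of Nordquist, so Alice controls Nordquist.
Alice holds 70% of Ironvale, so Alice controls Ironvale.
No other company's threshold is met.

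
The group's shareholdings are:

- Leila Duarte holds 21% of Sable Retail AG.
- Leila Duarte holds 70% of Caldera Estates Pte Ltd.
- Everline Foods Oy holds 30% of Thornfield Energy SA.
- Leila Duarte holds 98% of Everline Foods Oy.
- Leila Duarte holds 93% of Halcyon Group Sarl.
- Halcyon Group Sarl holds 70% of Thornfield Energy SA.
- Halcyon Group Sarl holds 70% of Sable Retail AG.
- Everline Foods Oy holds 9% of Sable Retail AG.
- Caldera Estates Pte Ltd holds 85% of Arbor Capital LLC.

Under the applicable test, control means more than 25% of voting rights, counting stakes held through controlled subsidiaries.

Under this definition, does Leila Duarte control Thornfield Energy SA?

Yes

Leila holds 98% of Everline, so Leila controls Everline.
Leila holds 93% of Halcyon, so Leila controls Halcyon.
Everline and Halcyon together hold 30% + 70% = 100% of Thornfield, so Leila controls Thornfield.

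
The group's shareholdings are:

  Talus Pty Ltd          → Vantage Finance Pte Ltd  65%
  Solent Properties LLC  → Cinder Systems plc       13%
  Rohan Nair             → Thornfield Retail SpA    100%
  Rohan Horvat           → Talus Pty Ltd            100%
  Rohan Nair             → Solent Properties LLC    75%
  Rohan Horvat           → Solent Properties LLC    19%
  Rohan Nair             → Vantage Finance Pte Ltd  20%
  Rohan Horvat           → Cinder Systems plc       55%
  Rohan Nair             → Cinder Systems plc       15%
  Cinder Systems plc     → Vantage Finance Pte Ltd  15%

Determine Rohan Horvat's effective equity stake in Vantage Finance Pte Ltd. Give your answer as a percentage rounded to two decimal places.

73.62%

Rohan Horvat reaches Vantage along 3 paths.
Via Talus: 100% × 65% = 65%.
Via Cinder: 55% × 15% = 8.25%.
Via Solent → Cinder: 19% × 13% × 15% = 0.3705%.
Total: 65% + 8.25% + 0.3705% = 73.6205%.
Rounded: 73.62%.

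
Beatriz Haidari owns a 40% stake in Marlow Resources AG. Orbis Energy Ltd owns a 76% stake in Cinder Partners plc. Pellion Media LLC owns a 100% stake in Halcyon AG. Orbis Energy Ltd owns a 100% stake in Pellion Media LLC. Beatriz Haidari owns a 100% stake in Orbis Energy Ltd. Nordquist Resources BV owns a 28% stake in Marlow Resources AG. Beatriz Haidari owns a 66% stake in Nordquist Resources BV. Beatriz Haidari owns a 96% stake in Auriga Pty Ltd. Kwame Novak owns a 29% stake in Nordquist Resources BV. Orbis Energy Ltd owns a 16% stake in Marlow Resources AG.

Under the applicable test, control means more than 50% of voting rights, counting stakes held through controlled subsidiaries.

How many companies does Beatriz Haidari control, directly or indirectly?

7

Beatriz holds 100% of Orbis, so Beatriz controls Orbis.
Beatriz holds 66% of Nordquist, so Beatriz controls Nordquist.
Orbis holds 100% of Pellion, so Beatriz controls Pellion.
Nordquist and Orbis and Beatriz together hold 28% + 16% + 40% = 84% of Marlow, so Beatriz controls Marlow.
Orbis holds 76% of Cinder, so Beatriz controls Cinder.
Pellion holds 100% of Halcyon, so Beatriz controls Halcyon.
Beatriz holds 96% of Auriga, so Beatriz controls Auriga.
Beatriz controls 7 companies.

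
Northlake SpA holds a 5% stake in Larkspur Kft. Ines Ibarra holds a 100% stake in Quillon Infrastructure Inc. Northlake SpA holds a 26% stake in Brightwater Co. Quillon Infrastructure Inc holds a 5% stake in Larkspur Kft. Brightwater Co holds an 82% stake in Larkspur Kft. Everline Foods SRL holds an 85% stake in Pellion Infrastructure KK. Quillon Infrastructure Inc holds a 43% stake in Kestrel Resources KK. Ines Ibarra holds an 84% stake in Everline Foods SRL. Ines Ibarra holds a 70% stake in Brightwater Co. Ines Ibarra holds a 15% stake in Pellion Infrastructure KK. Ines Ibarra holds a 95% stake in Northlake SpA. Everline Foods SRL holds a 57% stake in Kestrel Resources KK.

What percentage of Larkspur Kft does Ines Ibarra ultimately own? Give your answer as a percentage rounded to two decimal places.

Ines reaches Larkspur along 4 paths.
Via Northlake: 95% × 5% = 4.75%.
Via Quillon: 100% × 5% = 5%.
Via Northlake → Brightwater: 95% × 26% × 82% = 20.254%.
Via Brightwater: 70% × 82% = 57.4%.
Total: 4.75% + 5% + 20.254% + 57.4% = 87.404%.
Rounded: 87.40%.

87.40%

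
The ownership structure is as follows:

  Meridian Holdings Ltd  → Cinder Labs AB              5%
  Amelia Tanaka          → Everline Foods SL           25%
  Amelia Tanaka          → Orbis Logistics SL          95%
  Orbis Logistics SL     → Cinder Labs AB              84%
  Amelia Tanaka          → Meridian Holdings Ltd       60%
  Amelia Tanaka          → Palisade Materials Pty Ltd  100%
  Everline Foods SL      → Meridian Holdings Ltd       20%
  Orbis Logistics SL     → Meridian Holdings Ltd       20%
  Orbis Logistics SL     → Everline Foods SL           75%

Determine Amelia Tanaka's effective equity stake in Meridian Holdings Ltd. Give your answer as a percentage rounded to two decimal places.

Amelia reaches Meridian along 4 paths.
Via Orbis: 95% × 20% = 19%.
Direct stake: 60% = 60%.
Via Orbis → Everline: 95% × 75% × 20% = 14.25%.
Via Everline: 25% × 20% = 5%.
Total: 19% + 60% + 14.25% + 5% = 98.25%.

98.25%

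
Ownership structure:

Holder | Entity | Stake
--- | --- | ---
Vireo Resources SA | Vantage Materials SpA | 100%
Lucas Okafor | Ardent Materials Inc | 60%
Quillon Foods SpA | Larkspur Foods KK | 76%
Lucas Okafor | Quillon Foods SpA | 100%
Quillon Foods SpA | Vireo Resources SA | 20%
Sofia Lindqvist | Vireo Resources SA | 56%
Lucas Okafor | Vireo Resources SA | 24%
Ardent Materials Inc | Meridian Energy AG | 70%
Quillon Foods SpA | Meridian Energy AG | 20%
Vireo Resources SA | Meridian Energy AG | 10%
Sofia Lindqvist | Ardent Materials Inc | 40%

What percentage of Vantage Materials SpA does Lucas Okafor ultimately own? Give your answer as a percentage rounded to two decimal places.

Lucas reaches Vantage along 2 paths.
Via Quillon → Vireo: 100% × 20% × 100% = 20%.
Via Vireo: 24% × 100% = 24%.
Total: 20% + 24% = 44%.
Rounded: 44.00%.

44.00%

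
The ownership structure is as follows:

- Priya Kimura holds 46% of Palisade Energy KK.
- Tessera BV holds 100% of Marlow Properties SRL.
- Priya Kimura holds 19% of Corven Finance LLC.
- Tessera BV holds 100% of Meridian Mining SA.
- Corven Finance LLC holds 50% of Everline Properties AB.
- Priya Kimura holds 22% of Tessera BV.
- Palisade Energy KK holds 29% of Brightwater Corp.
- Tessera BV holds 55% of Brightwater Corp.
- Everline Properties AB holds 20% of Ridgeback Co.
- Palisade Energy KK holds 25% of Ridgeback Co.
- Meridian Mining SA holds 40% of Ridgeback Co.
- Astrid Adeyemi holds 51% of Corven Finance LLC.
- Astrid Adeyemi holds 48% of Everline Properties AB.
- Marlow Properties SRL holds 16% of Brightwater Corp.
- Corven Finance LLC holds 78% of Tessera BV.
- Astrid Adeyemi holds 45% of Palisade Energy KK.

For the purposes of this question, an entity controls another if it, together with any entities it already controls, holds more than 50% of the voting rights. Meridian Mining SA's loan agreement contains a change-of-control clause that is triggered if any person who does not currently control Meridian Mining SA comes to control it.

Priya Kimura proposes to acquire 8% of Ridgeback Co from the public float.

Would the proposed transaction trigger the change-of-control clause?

No

The purchase changes only Priya's holdings, so Priya is the only person who could newly come to control Meridian.
Priya's largest direct stake is 46% in Palisade, which does not meet the threshold, so Priya controls no company.
Neither Priya nor any entity Priya controls holds any voting interest in Meridian.
So before the transaction, Priya does not control Meridian.
After the purchase, Priya holds 8% of Ridgeback directly.
Priya's side now holds 8% of Ridgeback, not > 50%, so Priya still does not control Ridgeback.
After the transaction, neither Priya nor any entity Priya controls holds a voting interest in Meridian, so Priya still does not control it.
No new person acquires control, so the clause is not triggered.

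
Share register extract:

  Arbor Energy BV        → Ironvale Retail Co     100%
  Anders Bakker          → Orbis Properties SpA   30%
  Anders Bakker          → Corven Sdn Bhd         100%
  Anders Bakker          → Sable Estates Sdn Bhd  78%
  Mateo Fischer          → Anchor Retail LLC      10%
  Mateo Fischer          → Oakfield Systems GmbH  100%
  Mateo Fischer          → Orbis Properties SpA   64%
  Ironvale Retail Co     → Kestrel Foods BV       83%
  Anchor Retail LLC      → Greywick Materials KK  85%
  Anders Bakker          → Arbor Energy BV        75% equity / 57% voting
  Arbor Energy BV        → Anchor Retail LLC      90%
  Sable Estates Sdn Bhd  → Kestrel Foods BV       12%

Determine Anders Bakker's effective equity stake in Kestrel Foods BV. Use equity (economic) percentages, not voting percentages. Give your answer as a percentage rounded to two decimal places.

Anders reaches Kestrel along 2 paths.
Via Arbor → Ironvale: 75% × 100% × 83% = 62.25%.
Via Sable: 78% × 12% = 9.36%.
Total: 62.25% + 9.36% = 71.61%.

71.61%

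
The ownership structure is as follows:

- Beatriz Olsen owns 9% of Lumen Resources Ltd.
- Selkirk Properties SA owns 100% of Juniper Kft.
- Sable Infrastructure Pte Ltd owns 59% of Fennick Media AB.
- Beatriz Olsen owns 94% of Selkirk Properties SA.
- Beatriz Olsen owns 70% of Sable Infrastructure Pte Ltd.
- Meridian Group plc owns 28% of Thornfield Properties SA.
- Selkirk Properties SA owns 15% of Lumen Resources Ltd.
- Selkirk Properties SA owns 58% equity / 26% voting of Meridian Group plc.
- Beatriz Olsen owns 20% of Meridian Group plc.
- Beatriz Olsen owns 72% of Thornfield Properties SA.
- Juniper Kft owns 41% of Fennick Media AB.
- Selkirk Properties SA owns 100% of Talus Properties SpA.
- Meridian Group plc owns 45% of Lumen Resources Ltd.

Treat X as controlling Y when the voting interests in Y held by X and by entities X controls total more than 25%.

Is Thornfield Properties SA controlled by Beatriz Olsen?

Yes

Beatriz holds 94% of Selkirk, so Beatriz controls Selkirk.
Beatriz and Selkirk together hold 20% + 26% = 46% of Meridian, so Beatriz controls Meridian.
Beatriz and Meridian together hold 72% + 28% = 100% of Thornfield, so Beatriz controls Thornfield.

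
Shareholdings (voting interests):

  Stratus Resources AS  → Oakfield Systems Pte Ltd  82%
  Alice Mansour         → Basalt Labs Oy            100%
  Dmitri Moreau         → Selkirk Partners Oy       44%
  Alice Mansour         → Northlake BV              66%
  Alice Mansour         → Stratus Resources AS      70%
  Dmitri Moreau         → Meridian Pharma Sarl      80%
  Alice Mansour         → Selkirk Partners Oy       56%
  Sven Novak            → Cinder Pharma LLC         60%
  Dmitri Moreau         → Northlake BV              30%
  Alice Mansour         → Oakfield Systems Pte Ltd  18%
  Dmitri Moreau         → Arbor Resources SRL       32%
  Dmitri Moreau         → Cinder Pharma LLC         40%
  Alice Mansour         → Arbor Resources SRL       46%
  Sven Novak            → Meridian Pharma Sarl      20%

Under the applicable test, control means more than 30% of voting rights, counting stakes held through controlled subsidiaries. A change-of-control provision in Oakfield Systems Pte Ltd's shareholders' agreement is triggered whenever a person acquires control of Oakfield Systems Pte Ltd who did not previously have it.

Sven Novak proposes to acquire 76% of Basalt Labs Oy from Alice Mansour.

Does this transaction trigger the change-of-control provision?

No

The purchase adds only to Sven's holdings (Alice's stake shrinks), so Sven is the only person who could newly come to control Oakfield.
Sven holds 60% of Cinder, so Sven controls Cinder.
Neither Sven nor any entity Sven controls holds any voting interest in Oakfield.
So before the transaction, Sven does not control Oakfield.
After the purchase, Sven holds 76% of Basalt directly, and Alice's stake falls to 24%.
Sven holds 76% of Basalt, so Sven controls Basalt.
After the transaction, neither Sven nor any entity Sven controls holds a voting interest in Oakfield, so Sven still does not control it.
No new person acquires control, so the clause is not triggered.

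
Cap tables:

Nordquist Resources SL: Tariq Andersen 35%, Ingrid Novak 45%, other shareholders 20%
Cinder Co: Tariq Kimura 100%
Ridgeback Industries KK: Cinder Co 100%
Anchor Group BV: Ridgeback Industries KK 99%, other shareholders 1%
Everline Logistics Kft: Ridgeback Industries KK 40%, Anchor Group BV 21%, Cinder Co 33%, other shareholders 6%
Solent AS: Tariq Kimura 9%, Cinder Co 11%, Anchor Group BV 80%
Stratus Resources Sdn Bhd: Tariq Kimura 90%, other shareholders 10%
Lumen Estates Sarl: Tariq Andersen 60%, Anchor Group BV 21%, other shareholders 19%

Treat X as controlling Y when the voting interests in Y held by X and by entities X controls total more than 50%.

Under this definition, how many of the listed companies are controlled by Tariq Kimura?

Tariq Kimura holds 100% of Cinder, so Tariq Kimura controls Cinder.
Cinder holds 100% of Ridgeback, so Tariq Kimura controls Ridgeback.
Ridgeback holds 99% of Anchor, so Tariq Kimura controls Anchor.
Ridgeback and Anchor and Cinder together hold 40% + 21% + 33% = 94% of Everline, so Tariq Kimura controls Everline.
Tariq Kimura and Cinder and Anchor together hold 9% + 11% + 80% = 100% of Solent, so Tariq Kimura controls Solent.
Tariq Kimura holds 90% of Stratus, so Tariq Kimura controls Stratus.
No other company's threshold is met.
Tariq Kimura controls 6 companies.

6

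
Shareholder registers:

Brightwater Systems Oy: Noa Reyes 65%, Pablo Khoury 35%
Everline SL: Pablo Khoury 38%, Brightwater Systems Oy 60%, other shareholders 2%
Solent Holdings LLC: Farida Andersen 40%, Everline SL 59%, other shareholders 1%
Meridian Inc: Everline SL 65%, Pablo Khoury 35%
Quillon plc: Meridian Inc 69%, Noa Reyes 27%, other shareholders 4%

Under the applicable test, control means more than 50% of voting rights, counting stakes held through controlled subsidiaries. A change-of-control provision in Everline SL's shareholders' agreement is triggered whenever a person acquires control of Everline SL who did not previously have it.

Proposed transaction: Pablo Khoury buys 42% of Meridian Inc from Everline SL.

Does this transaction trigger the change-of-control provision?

No

The purchase adds only to Pablo's holdings (Everline's stake shrinks), so Pablo is the only person who could newly come to control Everline.
Pablo's largest direct stake is 38% in Everline, which does not meet the threshold, so Pablo controls no company.
In Everline, Pablo's side holds only 38%, not > 50%.
So before the transaction, Pablo does not control Everline.
After the purchase, Pablo's direct stake in Meridian rises to 35% + 42% = 77%, and Everline's stake falls to 23%.
Pablo holds 77% of Meridian, so Pablo controls Meridian.
Meridian holds 69% of Quillon, so Pablo controls Quillon.
After the transaction, Pablo's side holds 38% of Everline, not > 50%, so Pablo still does not control Everline.
No new person acquires control, so the clause is not triggered.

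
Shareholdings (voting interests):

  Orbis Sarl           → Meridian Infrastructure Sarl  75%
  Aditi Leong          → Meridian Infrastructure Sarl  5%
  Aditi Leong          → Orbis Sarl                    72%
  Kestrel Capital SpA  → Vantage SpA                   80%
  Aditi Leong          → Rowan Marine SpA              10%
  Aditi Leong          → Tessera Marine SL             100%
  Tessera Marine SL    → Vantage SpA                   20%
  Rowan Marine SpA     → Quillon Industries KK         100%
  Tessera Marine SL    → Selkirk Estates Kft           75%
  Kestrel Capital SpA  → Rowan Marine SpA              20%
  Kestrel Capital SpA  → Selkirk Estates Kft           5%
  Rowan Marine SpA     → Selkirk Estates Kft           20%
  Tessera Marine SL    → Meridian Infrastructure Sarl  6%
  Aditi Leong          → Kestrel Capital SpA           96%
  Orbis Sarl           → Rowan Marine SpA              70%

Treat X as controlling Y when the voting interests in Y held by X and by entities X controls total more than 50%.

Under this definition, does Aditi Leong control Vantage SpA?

Aditi holds 96% of Kestrel, so Aditi controls Kestrel.
Aditi holds 100% of Tessera, so Aditi controls Tessera.
Kestrel and Tessera together hold 80% + 20% = 100% of Vantage, so Aditi controls Vantage.

Yes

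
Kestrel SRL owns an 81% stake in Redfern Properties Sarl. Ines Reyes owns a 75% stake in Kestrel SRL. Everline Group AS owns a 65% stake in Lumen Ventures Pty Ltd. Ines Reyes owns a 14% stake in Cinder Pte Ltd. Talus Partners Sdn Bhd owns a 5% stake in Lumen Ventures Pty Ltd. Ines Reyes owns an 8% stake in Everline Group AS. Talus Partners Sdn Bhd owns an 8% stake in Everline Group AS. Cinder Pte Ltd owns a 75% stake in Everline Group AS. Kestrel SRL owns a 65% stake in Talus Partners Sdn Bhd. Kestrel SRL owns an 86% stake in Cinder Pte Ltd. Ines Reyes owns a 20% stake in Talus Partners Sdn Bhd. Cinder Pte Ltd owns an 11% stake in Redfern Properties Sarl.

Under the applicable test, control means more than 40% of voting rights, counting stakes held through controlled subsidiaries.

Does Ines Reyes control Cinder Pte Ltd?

Yes

Ines holds 75% of Kestrel, so Ines controls Kestrel.
Kestrel and Ines together hold 86% + 14% = 100% of Cinder, so Ines controls Cinder.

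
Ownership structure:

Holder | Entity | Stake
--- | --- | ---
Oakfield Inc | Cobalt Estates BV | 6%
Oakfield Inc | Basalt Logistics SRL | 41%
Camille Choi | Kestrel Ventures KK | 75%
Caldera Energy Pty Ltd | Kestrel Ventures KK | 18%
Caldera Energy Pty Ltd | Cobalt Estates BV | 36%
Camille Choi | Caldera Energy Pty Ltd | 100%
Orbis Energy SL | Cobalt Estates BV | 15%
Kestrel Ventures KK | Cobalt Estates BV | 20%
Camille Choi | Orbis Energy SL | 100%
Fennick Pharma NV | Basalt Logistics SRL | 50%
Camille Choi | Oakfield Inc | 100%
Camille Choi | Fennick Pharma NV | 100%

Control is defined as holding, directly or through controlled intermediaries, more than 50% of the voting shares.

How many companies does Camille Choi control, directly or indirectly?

7

Camille holds 100% of Caldera, so Camille controls Caldera.
Camille holds 100% of Oakfield, so Camille controls Oakfield.
Camille holds 100% of Fennick, so Camille controls Fennick.
Caldera and Camille together hold 18% + 75% = 93% of Kestrel, so Camille controls Kestrel.
Camille holds 100% of Orbis, so Camille controls Orbis.
Orbis and Caldera and Kestrel and Oakfield together hold 15% + 36% + 20% + 6% = 77% of Cobalt, so Camille controls Cobalt.
Oakfield and Fennick together hold 41% + 50% = 91% of Basalt, so Camille controls Basalt.
Camille controls 7 companies.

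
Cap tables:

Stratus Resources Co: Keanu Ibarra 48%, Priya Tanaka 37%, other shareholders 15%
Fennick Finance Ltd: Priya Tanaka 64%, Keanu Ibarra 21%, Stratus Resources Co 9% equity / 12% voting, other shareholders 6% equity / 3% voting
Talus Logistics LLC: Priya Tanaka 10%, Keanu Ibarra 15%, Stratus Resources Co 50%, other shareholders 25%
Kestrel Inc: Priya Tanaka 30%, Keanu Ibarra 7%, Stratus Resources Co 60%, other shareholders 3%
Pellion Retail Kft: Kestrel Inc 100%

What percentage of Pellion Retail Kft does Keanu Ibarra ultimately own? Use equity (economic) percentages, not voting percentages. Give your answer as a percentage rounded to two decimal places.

35.80%

Keanu reaches Pellion along 2 paths.
Via Kestrel: 7% × 100% = 7%.
Via Stratus → Kestrel: 48% × 60% × 100% = 28.8%.
Total: 7% + 28.8% = 35.8%.
Rounded: 35.80%.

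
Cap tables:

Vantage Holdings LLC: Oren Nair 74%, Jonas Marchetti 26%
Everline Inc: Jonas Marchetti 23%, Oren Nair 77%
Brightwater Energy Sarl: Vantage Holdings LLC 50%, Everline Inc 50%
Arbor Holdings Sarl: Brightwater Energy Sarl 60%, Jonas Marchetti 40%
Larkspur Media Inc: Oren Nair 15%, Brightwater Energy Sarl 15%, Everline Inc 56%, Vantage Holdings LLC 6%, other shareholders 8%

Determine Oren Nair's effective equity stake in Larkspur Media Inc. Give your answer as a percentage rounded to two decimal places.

Oren reaches Larkspur along 5 paths.
Direct stake: 15% = 15%.
Via Vantage → Brightwater: 74% × 50% × 15% = 5.55%.
Via Everline → Brightwater: 77% × 50% × 15% = 5.775%.
Via Everline: 77% × 56% = 43.12%.
Via Vantage: 74% × 6% = 4.44%.
Total: 15% + 5.55% + 5.775% + 43.12% + 4.44% = 73.885%.
Rounded: 73.89%.

73.89%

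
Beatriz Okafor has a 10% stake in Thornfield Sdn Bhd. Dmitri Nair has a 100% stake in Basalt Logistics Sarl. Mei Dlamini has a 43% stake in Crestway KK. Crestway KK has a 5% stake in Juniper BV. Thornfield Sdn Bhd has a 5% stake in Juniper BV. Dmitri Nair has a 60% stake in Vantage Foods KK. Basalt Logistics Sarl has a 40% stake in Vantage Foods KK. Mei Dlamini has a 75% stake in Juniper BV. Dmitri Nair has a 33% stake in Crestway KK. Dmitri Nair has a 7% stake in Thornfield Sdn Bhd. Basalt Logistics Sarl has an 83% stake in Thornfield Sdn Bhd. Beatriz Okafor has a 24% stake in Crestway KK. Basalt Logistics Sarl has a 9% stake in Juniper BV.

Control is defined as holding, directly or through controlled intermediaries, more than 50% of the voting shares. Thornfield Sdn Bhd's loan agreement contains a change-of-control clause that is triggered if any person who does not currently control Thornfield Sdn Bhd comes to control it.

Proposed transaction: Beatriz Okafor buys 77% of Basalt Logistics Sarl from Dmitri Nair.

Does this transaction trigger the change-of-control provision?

Yes

The purchase adds only to Beatriz's holdings (Dmitri's stake shrinks), so Beatriz is the only person who could newly come to control Thornfield.
Beatriz's largest direct stake is 24% in Crestway, which does not meet the threshold, so Beatriz controls no company.
In Thornfield, Beatriz's side holds only 10%, not > 50%.
So before the transaction, Beatriz does not control Thornfield.
After the purchase, Beatriz holds 77% of Basalt directly, and Dmitri's stake falls to 23%.
Beatriz holds 77% of Basalt, so Beatriz controls Basalt.
Beatriz and Basalt together hold 10% + 83% = 93% of Thornfield, so Beatriz controls Thornfield.
Beatriz did not control Thornfield before and does after, so the clause is triggered.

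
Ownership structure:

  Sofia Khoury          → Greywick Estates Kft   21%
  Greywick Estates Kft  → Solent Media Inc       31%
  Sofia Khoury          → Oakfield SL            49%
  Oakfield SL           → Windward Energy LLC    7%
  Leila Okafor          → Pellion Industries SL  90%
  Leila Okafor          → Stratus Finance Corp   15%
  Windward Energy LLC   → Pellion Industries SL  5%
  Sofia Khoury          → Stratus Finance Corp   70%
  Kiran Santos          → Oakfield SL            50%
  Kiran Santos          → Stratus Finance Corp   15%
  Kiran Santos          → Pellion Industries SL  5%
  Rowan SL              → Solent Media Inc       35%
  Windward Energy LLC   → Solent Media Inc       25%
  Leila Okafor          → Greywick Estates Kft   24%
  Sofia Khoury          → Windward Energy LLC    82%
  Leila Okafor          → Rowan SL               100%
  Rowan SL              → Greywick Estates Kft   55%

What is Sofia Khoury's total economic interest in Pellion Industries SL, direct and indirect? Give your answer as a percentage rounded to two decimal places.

Sofia reaches Pellion along 2 paths.
Via Windward: 82% × 5% = 4.1%.
Via Oakfield → Windward: 49% × 7% × 5% = 0.1715%.
Total: 4.1% + 0.1715% = 4.2715%.
Rounded: 4.27%.

4.27%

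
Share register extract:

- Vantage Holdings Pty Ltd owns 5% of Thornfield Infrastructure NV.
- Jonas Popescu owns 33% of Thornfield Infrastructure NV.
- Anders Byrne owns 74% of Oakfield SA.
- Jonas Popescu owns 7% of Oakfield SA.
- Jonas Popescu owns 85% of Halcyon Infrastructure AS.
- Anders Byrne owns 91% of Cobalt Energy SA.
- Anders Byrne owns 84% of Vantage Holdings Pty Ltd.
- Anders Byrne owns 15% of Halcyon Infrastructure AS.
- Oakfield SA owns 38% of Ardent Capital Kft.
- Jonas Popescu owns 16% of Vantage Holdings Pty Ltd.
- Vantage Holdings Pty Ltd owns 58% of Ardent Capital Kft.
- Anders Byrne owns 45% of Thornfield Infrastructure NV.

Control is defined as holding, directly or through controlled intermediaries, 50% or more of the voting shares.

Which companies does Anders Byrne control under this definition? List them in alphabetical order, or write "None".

Ardent Capital Kft, Cobalt Energy SA, Oakfield SA, Thornfield Infrastructure NV, Vantage Holdings Pty Ltd

Anders holds 84% of Vantage, so Anders controls Vantage.
Anders holds 74% of Oakfield, so Anders controls Oakfield.
Anders holds 91% of Cobalt, so Anders controls Cobalt.
Oakfield and Vantage together hold 38% + 58% = 96% of Ardent, so Anders controls Ardent.
Anders and Vantage together hold 45% + 5% = 50% of Thornfield, so Anders controls Thornfield.
No other company's threshold is met.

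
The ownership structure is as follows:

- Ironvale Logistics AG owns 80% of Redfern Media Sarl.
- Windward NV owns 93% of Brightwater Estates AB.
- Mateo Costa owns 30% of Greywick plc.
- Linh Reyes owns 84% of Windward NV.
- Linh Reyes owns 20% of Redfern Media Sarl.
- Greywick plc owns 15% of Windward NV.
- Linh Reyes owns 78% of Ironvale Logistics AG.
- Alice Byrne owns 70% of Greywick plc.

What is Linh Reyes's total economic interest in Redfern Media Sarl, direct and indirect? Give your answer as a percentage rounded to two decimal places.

Linh reaches Redfern along 2 paths.
Via Ironvale: 78% × 80% = 62.4%.
Direct stake: 20% = 20%.
Total: 62.4% + 20% = 82.4%.
Rounded: 82.40%.

82.40%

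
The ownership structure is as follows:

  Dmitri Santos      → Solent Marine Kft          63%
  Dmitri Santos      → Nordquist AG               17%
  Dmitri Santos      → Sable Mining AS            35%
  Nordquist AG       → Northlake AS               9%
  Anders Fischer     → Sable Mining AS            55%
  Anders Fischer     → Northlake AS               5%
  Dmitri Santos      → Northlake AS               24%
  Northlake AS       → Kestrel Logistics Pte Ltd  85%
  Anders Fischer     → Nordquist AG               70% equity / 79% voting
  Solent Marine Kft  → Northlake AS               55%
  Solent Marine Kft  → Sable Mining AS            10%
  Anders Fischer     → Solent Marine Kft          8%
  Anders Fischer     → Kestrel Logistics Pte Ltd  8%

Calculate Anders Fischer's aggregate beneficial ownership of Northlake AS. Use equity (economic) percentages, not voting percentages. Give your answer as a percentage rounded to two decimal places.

Anders reaches Northlake along 3 paths.
Via Solent: 8% × 55% = 4.4%.
Via Nordquist: 70% × 9% = 6.3%.
Direct stake: 5% = 5%.
Total: 4.4% + 6.3% + 5% = 15.7%.
Rounded: 15.70%.

15.70%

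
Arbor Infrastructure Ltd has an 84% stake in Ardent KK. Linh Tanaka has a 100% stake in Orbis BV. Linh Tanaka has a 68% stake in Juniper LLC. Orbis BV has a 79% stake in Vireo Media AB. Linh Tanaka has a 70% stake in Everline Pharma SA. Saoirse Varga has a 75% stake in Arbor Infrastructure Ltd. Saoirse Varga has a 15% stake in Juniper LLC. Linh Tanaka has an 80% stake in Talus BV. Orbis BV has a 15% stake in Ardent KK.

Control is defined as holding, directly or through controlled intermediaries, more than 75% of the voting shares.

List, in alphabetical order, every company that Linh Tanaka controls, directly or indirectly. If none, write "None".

Orbis BV, Talus BV, Vireo Media AB

Linh holds 80% of Talus, so Linh controls Talus.
Linh holds 100% of Orbis, so Linh controls Orbis.
Orbis holds 79% of Vireo, so Linh controls Vireo.
No other company's threshold is met.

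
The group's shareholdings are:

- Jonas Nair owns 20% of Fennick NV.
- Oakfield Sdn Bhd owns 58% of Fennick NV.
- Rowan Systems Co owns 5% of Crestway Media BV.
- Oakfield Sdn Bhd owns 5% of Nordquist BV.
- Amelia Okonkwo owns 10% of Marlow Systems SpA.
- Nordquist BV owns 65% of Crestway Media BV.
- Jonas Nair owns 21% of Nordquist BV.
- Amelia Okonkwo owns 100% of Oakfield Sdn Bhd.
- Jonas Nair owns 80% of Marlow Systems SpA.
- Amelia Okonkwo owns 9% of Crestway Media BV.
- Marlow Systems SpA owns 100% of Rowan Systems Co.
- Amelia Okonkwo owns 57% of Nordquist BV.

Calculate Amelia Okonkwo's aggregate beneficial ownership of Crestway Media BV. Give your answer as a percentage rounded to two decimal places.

Amelia reaches Crestway along 4 paths.
Via Nordquist: 57% × 65% = 37.05%.
Via Oakfield → Nordquist: 100% × 5% × 65% = 3.25%.
Direct stake: 9% = 9%.
Via Marlow → Rowan: 10% × 100% × 5% = 0.5%.
Total: 37.05% + 3.25% + 9% + 0.5% = 49.8%.
Rounded: 49.80%.

49.80%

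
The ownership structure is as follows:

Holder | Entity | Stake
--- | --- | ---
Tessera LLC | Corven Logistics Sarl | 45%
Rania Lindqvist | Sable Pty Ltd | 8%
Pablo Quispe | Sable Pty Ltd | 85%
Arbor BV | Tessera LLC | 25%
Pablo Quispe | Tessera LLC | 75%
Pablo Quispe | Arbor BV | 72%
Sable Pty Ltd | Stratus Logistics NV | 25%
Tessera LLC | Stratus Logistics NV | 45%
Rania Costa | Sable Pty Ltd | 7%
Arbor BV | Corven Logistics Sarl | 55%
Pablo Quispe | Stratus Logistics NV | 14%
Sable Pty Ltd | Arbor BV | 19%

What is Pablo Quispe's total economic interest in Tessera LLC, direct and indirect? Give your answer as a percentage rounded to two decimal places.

97.04%

Pablo reaches Tessera along 3 paths.
Via Arbor: 72% × 25% = 18%.
Via Sable → Arbor: 85% × 19% × 25% = 4.0375%.
Direct stake: 75% = 75%.
Total: 18% + 4.0375% + 75% = 97.0375%.
Rounded: 97.04%.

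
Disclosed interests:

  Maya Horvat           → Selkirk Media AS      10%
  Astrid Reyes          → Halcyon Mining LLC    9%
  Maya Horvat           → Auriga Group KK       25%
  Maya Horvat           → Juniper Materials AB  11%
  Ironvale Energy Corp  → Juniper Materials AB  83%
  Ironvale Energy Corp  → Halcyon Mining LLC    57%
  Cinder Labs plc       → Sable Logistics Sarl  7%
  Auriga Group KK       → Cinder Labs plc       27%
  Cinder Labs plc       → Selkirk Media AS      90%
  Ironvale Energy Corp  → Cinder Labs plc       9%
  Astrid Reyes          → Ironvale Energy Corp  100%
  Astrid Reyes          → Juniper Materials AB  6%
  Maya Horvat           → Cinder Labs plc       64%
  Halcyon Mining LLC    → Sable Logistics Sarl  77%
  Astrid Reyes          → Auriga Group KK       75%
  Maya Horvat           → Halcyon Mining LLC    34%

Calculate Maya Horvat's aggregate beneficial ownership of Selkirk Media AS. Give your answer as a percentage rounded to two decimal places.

73.68%

Maya reaches Selkirk along 3 paths.
Via Cinder: 64% × 90% = 57.6%.
Via Auriga → Cinder: 25% × 27% × 90% = 6.075%.
Direct stake: 10% = 10%.
Total: 57.6% + 6.075% + 10% = 73.675%.
Rounded: 73.68%.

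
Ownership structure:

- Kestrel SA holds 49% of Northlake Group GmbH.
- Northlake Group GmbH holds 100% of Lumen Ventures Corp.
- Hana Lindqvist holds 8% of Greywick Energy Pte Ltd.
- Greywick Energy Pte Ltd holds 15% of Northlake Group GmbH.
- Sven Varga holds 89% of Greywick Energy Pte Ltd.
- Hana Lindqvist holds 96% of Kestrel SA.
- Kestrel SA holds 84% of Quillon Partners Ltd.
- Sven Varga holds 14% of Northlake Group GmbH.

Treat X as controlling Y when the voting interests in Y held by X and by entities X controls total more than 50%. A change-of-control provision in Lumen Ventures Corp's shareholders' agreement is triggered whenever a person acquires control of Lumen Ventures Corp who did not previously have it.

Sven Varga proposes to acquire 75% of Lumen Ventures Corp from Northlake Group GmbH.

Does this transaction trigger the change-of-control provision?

Yes

The purchase adds only to Sven's holdings (Northlake's stake shrinks), so Sven is the only person who could newly come to control Lumen.
Sven holds 89% of Greywick, so Sven controls Greywick.
Neither Sven nor any entity Sven controls holds any voting interest in Lumen.
So before the transaction, Sven does not control Lumen.
After the purchase, Sven holds 75% of Lumen directly, and Northlake's stake falls to 25%.
Sven holds 75% of Lumen, so Sven controls Lumen.
Sven did not control Lumen before and does after, so the clause is triggered.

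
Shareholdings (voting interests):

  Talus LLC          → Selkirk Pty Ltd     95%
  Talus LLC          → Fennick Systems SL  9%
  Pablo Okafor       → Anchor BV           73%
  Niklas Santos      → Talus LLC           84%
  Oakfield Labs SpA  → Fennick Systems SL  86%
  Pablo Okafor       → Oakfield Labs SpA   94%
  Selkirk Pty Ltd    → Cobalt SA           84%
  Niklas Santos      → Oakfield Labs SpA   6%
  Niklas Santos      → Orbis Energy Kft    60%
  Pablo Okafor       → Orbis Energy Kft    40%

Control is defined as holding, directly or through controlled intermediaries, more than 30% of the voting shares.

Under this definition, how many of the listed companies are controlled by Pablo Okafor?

4

Pablo holds 94% of Oakfield, so Pablo controls Oakfield.
Pablo holds 40% of Orbis, so Pablo controls Orbis.
Oakfield holds 86% of Fennick, so Pablo controls Fennick.
Pablo holds 73% of Anchor, so Pablo controls Anchor.
No other company's threshold is met.
Pablo controls 4 companies.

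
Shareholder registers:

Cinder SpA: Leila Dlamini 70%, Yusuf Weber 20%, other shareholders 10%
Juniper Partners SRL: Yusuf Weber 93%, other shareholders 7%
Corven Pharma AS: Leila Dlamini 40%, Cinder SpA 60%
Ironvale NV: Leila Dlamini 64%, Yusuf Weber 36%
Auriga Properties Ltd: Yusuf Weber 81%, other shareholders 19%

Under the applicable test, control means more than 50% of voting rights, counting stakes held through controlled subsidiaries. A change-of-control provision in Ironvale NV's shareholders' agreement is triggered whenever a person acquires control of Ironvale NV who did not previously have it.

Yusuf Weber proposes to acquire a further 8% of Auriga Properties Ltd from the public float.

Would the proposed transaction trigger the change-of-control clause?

No

The purchase changes only Yusuf's holdings, so Yusuf is the only person who could newly come to control Ironvale.
Yusuf holds 93% of Juniper, so Yusuf controls Juniper.
Yusuf holds 81% of Auriga, so Yusuf controls Auriga.
In Ironvale, Yusuf's side holds only 36%, not > 50%.
So before the transaction, Yusuf does not control Ironvale.
After the purchase, Yusuf's direct stake in Auriga rises to 81% + 8% = 89%.
Yusuf holds 89% of Auriga, so Yusuf controls Auriga.
After the transaction, Yusuf's side holds 36% of Ironvale, not > 50%, so Yusuf still does not control Ironvale.
No new person acquires control, so the clause is not triggered.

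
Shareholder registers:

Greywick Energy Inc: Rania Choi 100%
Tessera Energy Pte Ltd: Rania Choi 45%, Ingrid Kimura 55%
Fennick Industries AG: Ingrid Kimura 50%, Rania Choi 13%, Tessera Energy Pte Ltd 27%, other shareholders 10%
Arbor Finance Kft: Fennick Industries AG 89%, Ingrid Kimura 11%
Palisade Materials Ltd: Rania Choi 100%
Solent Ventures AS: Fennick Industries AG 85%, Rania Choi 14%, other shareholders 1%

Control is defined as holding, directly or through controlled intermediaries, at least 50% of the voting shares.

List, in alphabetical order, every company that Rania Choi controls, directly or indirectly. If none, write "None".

Greywick Energy Inc, Palisade Materials Ltd

Rania holds 100% of Greywick, so Rania controls Greywick.
Rania holds 100% of Palisade, so Rania controls Palisade.
No other company's threshold is met.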